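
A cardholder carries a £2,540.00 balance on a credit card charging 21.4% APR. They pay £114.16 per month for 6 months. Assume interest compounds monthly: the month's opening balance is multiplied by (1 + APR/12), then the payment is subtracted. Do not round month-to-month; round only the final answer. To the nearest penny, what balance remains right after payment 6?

Monthly rate r = 21.4%/12 = 1.78333% = 0.0178333.
Each month: B ← B·(1+r) − £114.16.
Month 1: interest £45.30; balance after payment £2,471.14.
Month 2: interest £44.07; balance after payment £2,401.05.
Month 3: interest £42.82; balance after payment £2,329.70.
Month 4: interest £41.55; balance after payment £2,257.09.
Month 5: interest £40.25; balance after payment £2,183.18.
Month 6: interest £38.93; balance after payment £2,107.96.

£2,107.96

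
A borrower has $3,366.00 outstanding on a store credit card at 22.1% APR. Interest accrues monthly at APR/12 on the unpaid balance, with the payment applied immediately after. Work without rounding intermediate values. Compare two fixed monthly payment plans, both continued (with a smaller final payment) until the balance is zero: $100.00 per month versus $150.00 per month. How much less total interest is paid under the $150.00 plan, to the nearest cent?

Monthly rate r = 22.1%/12 = 1.84167% = 0.0184167.
At $100.00/mo: n = ⌈−ln(1 − rB₀/P)/ln(1+r)⌉ = 54 payments (last $0.72); total interest = total paid − $3,366.00 = $1,934.72.
At $150.00/mo: 30 payments (last $32.83); total interest $1,016.83.
Interest saved = $1,934.72 − $1,016.83 = $917.89.

$917.89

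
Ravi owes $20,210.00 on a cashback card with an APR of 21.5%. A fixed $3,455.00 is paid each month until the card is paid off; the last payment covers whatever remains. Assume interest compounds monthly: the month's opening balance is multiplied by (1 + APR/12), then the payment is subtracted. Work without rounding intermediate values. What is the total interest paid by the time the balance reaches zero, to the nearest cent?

$1,335.59

Monthly rate r = 21.5%/12 = 1.79167% = 0.0179167.
Payoff takes n = ⌈−ln(1 − rB₀/P)/ln(1+r)⌉ = ⌈6.234⌉ = 7 payments; the last is $815.59.
Total paid = 6·$3,455.00 + $815.59 = $21,545.59.
Total interest = total paid − principal = $21,545.59 − $20,210.00 = $1,335.59.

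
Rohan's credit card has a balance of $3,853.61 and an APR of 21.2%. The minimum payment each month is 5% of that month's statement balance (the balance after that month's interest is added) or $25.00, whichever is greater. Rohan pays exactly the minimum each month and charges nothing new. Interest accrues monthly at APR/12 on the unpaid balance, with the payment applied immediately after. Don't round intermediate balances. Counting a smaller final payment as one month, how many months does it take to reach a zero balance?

86 months

Monthly rate r = 21.2%/12 = 1.76667% = 0.0176667.
While 5% of the post-interest balance exceeds $25.00, each month B ← (B·(1+r))·(1 − 0.05), i.e. B shrinks by the factor (1+r)·0.95 = 0.96678.
This holds for months 1–61. Entering month 62 the balance is $490.85; 5% of the post-interest balance is now below $25.00, so the flat $25.00 minimum applies from here.
From month 62 a fixed $25.00 at rate r clears $490.85 in 25 more payments. Total: 61 + 25 = 86 months.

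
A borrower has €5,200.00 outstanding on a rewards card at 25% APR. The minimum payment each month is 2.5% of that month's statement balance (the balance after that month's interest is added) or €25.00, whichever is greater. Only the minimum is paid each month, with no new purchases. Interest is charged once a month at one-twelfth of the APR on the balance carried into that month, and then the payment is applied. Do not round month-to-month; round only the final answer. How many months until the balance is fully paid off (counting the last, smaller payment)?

Monthly rate r = 25%/12 = 2.08333% = 0.0208333.
While 2.5% of the post-interest balance exceeds €25.00, each month B ← (B·(1+r))·(1 − 0.025), i.e. B shrinks by the factor (1+r)·0.975 = 0.99531.
This holds for months 1–356. Entering month 357 the balance is €976.27; 2.5% of the post-interest balance is now below €25.00, so the flat €25.00 minimum applies from here.
From month 357 a fixed €25.00 at rate r clears €976.27 in 82 more payments. Total: 356 + 82 = 438 months.

438 months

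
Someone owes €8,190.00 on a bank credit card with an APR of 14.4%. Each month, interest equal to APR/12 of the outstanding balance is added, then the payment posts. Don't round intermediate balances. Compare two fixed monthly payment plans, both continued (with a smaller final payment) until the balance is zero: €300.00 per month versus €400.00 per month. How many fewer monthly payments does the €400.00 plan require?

10 fewer payments

Monthly rate r = 14.4%/12 = 1.2% = 0.012.
At €300.00/mo: n = ⌈−ln(1 − rB₀/P)/ln(1+r)⌉ = 34 payments (last €82.32); total interest = total paid − €8,190.00 = €1,792.32.
At €400.00/mo: 24 payments (last €255.67); total interest €1,265.67.
Payments saved = 34 − 24 = 10.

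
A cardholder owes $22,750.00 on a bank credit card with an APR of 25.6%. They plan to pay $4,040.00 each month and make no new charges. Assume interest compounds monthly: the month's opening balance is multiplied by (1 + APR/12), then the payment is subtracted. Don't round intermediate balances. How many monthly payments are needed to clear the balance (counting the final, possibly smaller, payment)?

7 payments

Monthly rate r = 25.6%/12 = 2.13333% = 0.0213333.
Recurrence: B ← B·(1+r) − $4,040.00.
Month 1: interest $485.33; balance after payment $19,195.33.
Month 2: interest $409.50; balance after payment $15,564.83.
Closed form: n = −ln(1 − rB₀/P)/ln(1+r) = −ln(0.87987)/ln(1.02133) ≈ 6.063, so the balance reaches zero during payment 7.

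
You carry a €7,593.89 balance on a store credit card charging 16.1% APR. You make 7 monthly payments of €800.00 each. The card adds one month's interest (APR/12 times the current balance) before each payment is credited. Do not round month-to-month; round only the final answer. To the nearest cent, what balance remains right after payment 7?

€2,505.93

Monthly rate r = 16.1%/12 = 1.34167% = 0.0134167.
Each month: B ← B·(1+r) − €800.00.
Month 1: interest €101.88; balance after payment €6,895.77.
Month 2: interest €92.52; balance after payment €6,188.29.
Month 3: interest €83.03; balance after payment €5,471.32.
Month 4: interest €73.41; balance after payment €4,744.73.
Month 5: interest €63.66; balance after payment €4,008.38.
Month 6: interest €53.78; balance after payment €3,262.16.
Month 7: interest €43.77; balance after payment €2,505.93.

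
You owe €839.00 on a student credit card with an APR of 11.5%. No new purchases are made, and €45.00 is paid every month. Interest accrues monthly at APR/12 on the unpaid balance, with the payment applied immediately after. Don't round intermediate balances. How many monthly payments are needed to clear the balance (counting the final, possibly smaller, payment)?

Monthly rate r = 11.5%/12 = 0.958333% = 0.00958333.
Recurrence: B ← B·(1+r) − €45.00.
Month 1: interest €8.04; balance after payment €802.04.
Month 2: interest €7.69; balance after payment €764.73.
Closed form: n = −ln(1 − rB₀/P)/ln(1+r) = −ln(0.82132)/ln(1.00958) ≈ 20.638, so the balance reaches zero during payment 21.

21 months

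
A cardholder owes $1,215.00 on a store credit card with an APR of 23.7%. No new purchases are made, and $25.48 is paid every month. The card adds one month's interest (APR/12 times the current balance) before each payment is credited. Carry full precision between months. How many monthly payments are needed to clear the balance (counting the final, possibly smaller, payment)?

Monthly rate r = 23.7%/12 = 1.975% = 0.01975.
Recurrence: B ← B·(1+r) − $25.48.
Month 1: interest $24.00; balance after payment $1,213.52.
Month 2: interest $23.97; balance after payment $1,212.00.
Closed form: n = −ln(1 − rB₀/P)/ln(1+r) = −ln(0.058232)/ln(1.01975) ≈ 145.383, so the balance reaches zero during payment 146.

146 payments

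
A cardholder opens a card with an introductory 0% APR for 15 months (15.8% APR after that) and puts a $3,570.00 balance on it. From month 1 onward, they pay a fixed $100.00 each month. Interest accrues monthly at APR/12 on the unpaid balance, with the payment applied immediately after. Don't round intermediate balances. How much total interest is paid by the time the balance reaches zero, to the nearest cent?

$362.80

Promo months 1–15 at r₀ = 0%/12 = 0; months 16+ at r₁ = 15.8%/12 = 0.0131667.
After month 15 (no interest yet): B = $3,570.00 − 15·$100.00 = $2,070.00.
Then at r₁ with $100.00/mo: n₂ = −ln(1 − r₁·B/P)/ln(1+r₁) ≈ 24.33 → 25 more payments.
Total paid = 39·$100.00 + $32.80 = $3,932.80; interest = $3,932.80 − $3,570.00 = $362.80.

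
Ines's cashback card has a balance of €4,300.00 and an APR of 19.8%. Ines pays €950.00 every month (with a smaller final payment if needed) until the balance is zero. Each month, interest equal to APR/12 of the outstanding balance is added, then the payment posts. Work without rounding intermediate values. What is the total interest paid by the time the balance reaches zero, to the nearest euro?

Monthly rate r = 19.8%/12 = 1.65% = 0.0165.
Payoff takes n = ⌈−ln(1 − rB₀/P)/ln(1+r)⌉ = ⌈4.743⌉ = 5 payments; the last is €707.29.
Total paid = 4·€950.00 + €707.29 = €4,507.29.
Total interest = total paid − principal = €4,507.29 − €4,300.00 = €207.29.

€207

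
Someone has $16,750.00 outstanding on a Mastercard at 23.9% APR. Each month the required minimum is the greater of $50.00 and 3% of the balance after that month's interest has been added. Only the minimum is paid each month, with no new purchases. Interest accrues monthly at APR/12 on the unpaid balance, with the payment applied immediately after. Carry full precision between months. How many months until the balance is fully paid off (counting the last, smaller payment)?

Monthly rate r = 23.9%/12 = 1.99167% = 0.0199167.
While 3% of the post-interest balance exceeds $50.00, each month B ← (B·(1+r))·(1 − 0.03), i.e. B shrinks by the factor (1+r)·0.97 = 0.98932.
This holds for months 1–217. Entering month 218 the balance is $1,629.37; 3% of the post-interest balance is now below $50.00, so the flat $50.00 minimum applies from here.
From month 218 a fixed $50.00 at rate r clears $1,629.37 in 54 more payments. Total: 217 + 54 = 271 months.

271 months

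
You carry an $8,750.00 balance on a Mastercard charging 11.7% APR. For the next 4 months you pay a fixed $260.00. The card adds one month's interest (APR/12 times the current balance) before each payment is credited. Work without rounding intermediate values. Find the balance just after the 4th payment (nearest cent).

$8,040.96

Monthly rate r = 11.7%/12 = 0.975% = 0.00975.
Each month: B ← B·(1+r) − $260.00.
Month 1: interest $85.31; balance after payment $8,575.31.
Month 2: interest $83.61; balance after payment $8,398.92.
Month 3: interest $81.89; balance after payment $8,220.81.
Month 4: interest $80.15; balance after payment $8,040.96.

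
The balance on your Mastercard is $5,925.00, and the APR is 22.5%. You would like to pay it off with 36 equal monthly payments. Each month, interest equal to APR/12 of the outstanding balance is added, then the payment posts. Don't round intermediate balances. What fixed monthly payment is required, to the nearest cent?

$227.81

Monthly rate r = 22.5%/12 = 1.875% = 0.01875.
Level-payment amortization: P = B₀·r / (1 − (1+r)^(−n)) = 5925.00·0.01875 / (1 − 1.01875^(−36)).
Denominator 1 − (1+r)^(−36) = 0.487651325.
P = 111.094 / 0.487651325 ≈ 227.81.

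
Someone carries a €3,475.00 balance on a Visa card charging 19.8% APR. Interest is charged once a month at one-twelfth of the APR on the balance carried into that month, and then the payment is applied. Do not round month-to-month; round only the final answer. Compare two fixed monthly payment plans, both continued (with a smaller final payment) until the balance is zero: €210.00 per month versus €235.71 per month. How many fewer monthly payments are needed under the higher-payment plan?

2 fewer payments

Monthly rate r = 19.8%/12 = 1.65% = 0.0165.
At €210.00/mo: n = ⌈−ln(1 − rB₀/P)/ln(1+r)⌉ = 20 payments (last €102.27); total interest = total paid − €3,475.00 = €617.27.
At €235.71/mo: 18 payments (last €7.51); total interest €539.58.
Payments saved = 20 − 18 = 2.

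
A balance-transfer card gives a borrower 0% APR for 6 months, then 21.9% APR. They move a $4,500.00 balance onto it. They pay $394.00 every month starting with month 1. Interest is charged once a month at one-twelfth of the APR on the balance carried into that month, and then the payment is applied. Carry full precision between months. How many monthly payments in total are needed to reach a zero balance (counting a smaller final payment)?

Promo months 1–6 at r₀ = 0%/12 = 0; months 7+ at r₁ = 21.9%/12 = 0.01825.
After month 6 (no interest yet): B = $4,500.00 − 6·$394.00 = $2,136.00.
Then at r₁ with $394.00/mo: n₂ = −ln(1 − r₁·B/P)/ln(1+r₁) ≈ 5.76 → 6 more payments.

12 months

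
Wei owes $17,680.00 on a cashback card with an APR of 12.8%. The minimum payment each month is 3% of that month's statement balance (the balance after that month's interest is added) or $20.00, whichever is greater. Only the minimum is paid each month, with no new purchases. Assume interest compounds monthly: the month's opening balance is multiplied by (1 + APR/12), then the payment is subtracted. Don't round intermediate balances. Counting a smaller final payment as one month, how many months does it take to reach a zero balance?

Monthly rate r = 12.8%/12 = 1.06667% = 0.0106667.
While 3% of the post-interest balance exceeds $20.00, each month B ← (B·(1+r))·(1 − 0.03), i.e. B shrinks by the factor (1+r)·0.97 = 0.98035.
This holds for months 1–166. Entering month 167 the balance is $655.40; 3% of the post-interest balance is now below $20.00, so the flat $20.00 minimum applies from here.
From month 167 a fixed $20.00 at rate r clears $655.40 in 41 more payments. Total: 166 + 41 = 207 months.

207 months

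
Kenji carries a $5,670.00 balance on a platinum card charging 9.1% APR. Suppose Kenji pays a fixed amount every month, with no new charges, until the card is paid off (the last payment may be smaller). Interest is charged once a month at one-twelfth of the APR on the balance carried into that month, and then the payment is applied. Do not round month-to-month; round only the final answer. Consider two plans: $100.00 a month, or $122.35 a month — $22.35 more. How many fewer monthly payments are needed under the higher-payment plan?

17 fewer payments

Monthly rate r = 9.1%/12 = 0.758333% = 0.00758333.
At $100.00/mo: n = ⌈−ln(1 − rB₀/P)/ln(1+r)⌉ = 75 payments (last $40.14); total interest = total paid − $5,670.00 = $1,770.14.
At $122.35/mo: 58 payments (last $38.43); total interest $1,342.38.
Payments saved = 75 − 58 = 17.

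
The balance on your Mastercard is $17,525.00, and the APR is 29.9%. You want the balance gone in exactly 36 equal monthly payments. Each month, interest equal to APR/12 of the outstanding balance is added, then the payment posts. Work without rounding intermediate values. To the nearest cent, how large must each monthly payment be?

Monthly rate r = 29.9%/12 = 2.49167% = 0.0249167.
Level-payment amortization: P = B₀·r / (1 − (1+r)^(−n)) = 17525.00·0.0249167 / (1 − 1.02492^(−36)).
Denominator 1 − (1+r)^(−36) = 0.587701264.
P = 436.665 / 0.587701264 ≈ 743.00.

$743.00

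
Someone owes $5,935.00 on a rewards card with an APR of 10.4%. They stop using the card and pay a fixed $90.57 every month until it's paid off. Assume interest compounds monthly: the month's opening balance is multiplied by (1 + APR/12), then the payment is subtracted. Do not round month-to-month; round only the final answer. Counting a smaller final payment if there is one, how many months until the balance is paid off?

98 payments

Monthly rate r = 10.4%/12 = 0.866667% = 0.00866667.
Recurrence: B ← B·(1+r) − $90.57.
Month 1: interest $51.44; balance after payment $5,895.87.
Month 2: interest $51.10; balance after payment $5,856.39.
Closed form: n = −ln(1 − rB₀/P)/ln(1+r) = −ln(0.43208)/ln(1.00867) ≈ 97.244, so the balance reaches zero during payment 98.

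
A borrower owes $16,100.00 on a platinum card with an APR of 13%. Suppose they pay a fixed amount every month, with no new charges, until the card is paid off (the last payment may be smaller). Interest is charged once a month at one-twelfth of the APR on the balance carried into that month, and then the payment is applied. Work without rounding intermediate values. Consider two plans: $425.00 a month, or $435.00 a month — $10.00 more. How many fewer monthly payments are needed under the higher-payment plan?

Monthly rate r = 13%/12 = 1.08333% = 0.0108333.
At $425.00/mo: n = ⌈−ln(1 − rB₀/P)/ln(1+r)⌉ = 50 payments (last $12.65); total interest = total paid − $16,100.00 = $4,737.65.
At $435.00/mo: 48 payments (last $242.60); total interest $4,587.60.
Payments saved = 50 − 48 = 2.

2 fewer payments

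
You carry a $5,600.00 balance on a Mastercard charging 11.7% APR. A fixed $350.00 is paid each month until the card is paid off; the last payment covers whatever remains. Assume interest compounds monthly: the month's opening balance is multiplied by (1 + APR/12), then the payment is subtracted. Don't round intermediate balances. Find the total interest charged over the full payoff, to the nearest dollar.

Monthly rate r = 11.7%/12 = 0.975% = 0.00975.
Payoff takes n = ⌈−ln(1 − rB₀/P)/ln(1+r)⌉ = ⌈17.480⌉ = 18 payments; the last is $168.36.
Total paid = 17·$350.00 + $168.36 = $6,118.36.
Total interest = total paid − principal = $6,118.36 − $5,600.00 = $518.36.

$518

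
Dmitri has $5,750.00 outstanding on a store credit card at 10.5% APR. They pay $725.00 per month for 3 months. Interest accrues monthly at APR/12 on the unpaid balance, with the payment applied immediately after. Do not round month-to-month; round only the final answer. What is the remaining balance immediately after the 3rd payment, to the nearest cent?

$3,708.18

Monthly rate r = 10.5%/12 = 0.875% = 0.00875.
Each month: B ← B·(1+r) − $725.00.
Month 1: interest $50.31; balance after payment $5,075.31.
Month 2: interest $44.41; balance after payment $4,394.72.
Month 3: interest $38.45; balance after payment $3,708.18.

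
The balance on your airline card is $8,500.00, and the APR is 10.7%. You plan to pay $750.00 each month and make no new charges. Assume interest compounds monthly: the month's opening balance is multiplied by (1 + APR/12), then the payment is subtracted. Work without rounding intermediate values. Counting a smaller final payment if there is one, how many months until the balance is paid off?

13 payments

Monthly rate r = 10.7%/12 = 0.891667% = 0.00891667.
Recurrence: B ← B·(1+r) − $750.00.
Month 1: interest $75.79; balance after payment $7,825.79.
Month 2: interest $69.78; balance after payment $7,145.57.
Closed form: n = −ln(1 − rB₀/P)/ln(1+r) = −ln(0.89894)/ln(1.00892) ≈ 12.001, so the balance reaches zero during payment 13.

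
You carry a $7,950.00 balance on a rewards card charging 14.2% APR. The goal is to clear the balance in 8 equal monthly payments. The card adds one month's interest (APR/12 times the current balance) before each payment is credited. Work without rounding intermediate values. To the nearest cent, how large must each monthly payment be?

Monthly rate r = 14.2%/12 = 1.18333% = 0.0118333.
Level-payment amortization: P = B₀·r / (1 − (1+r)^(−n)) = 7950.00·0.0118333 / (1 − 1.01183^(−8)).
Denominator 1 − (1+r)^(−8) = 0.0898182147.
P = 94.075 / 0.0898182147 ≈ 1047.39.

$1,047.39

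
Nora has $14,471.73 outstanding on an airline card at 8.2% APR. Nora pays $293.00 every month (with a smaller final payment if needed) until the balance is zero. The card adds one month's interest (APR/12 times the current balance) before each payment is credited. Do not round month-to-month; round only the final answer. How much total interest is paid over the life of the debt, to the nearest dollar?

Monthly rate r = 8.2%/12 = 0.683333% = 0.00683333.
Payoff takes n = ⌈−ln(1 − rB₀/P)/ln(1+r)⌉ = ⌈60.462⌉ = 61 payments; the last is $135.47.
Total paid = 60·$293.00 + $135.47 = $17,715.47.
Total interest = total paid − principal = $17,715.47 − $14,471.73 = $3,243.74.

$3,244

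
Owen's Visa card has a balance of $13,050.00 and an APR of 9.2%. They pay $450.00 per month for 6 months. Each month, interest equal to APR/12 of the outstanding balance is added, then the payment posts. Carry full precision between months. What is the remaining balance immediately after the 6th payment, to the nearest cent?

Monthly rate r = 9.2%/12 = 0.766667% = 0.00766667.
Each month: B ← B·(1+r) − $450.00.
Month 1: interest $100.05; balance after payment $12,700.05.
Month 2: interest $97.37; balance after payment $12,347.42.
Month 3: interest $94.66; balance after payment $11,992.08.
Month 4: interest $91.94; balance after payment $11,634.02.
Month 5: interest $89.19; balance after payment $11,273.21.
Month 6: interest $86.43; balance after payment $10,909.64.

$10,909.64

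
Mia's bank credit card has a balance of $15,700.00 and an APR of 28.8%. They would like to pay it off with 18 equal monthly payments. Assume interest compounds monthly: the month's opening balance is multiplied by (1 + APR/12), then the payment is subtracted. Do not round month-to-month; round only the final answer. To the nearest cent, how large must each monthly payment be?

Monthly rate r = 28.8%/12 = 2.4% = 0.024.
Level-payment amortization: P = B₀·r / (1 − (1+r)^(−n)) = 15700.00·0.024 / (1 − 1.024^(−18)).
Denominator 1 − (1+r)^(−18) = 0.347469553.
P = 376.8 / 0.347469553 ≈ 1084.41.

$1,084.41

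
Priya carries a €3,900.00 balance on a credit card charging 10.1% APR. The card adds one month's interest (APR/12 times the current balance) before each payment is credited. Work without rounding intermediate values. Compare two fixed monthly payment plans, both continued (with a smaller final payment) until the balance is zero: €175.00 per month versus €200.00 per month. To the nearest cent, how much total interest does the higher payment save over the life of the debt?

€59.23

Monthly rate r = 10.1%/12 = 0.841667% = 0.00841667.
At €175.00/mo: n = ⌈−ln(1 − rB₀/P)/ln(1+r)⌉ = 25 payments (last €137.36); total interest = total paid − €3,900.00 = €437.36.
At €200.00/mo: 22 payments (last €78.13); total interest €378.13.
Interest saved = €437.36 − €378.13 = €59.23.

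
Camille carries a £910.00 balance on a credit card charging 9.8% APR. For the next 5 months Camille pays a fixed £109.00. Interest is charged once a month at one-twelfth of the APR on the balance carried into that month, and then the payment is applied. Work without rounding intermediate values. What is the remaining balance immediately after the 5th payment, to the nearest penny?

£393.80

Monthly rate r = 9.8%/12 = 0.816667% = 0.00816667.
Each month: B ← B·(1+r) − £109.00.
Month 1: interest £7.43; balance after payment £808.43.
Month 2: interest £6.60; balance after payment £706.03.
Month 3: interest £5.77; balance after payment £602.80.
Month 4: interest £4.92; balance after payment £498.72.
Month 5: interest £4.07; balance after payment £393.80.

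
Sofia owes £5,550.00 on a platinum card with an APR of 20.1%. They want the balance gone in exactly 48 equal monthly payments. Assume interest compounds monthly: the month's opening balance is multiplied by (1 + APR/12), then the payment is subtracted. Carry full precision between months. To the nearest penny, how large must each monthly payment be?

Monthly rate r = 20.1%/12 = 1.675% = 0.01675.
Level-payment amortization: P = B₀·r / (1 − (1+r)^(−n)) = 5550.00·0.01675 / (1 − 1.01675^(−48)).
Denominator 1 − (1+r)^(−48) = 0.549474572.
P = 92.9625 / 0.549474572 ≈ 169.18.

£169.18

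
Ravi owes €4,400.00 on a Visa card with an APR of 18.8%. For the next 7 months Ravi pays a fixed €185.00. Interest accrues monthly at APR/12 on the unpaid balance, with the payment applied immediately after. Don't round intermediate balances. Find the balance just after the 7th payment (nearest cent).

€3,548.33

Monthly rate r = 18.8%/12 = 1.56667% = 0.0156667.
Each month: B ← B·(1+r) − €185.00.
Month 1: interest €68.93; balance after payment €4,283.93.
Month 2: interest €67.11; balance after payment €4,166.05.
Month 3: interest €65.27; balance after payment €4,046.32.
Month 4: interest €63.39; balance after payment €3,924.71.
Month 5: interest €61.49; balance after payment €3,801.20.
Month 6: interest €59.55; balance after payment €3,675.75.
Month 7: interest €57.59; balance after payment €3,548.33.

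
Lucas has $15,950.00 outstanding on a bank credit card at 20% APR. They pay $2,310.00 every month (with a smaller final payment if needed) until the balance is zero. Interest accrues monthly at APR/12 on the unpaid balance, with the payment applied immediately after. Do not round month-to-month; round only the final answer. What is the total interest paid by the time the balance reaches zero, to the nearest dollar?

Monthly rate r = 20%/12 = 1.66667% = 0.0166667.
Payoff takes n = ⌈−ln(1 − rB₀/P)/ln(1+r)⌉ = ⌈7.396⌉ = 8 payments; the last is $920.25.
Total paid = 7·$2,310.00 + $920.25 = $17,090.25.
Total interest = total paid − principal = $17,090.25 − $15,950.00 = $1,140.25.

$1,140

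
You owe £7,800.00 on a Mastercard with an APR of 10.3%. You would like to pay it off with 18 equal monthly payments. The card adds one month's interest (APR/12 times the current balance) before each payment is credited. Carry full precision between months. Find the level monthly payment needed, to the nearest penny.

Monthly rate r = 10.3%/12 = 0.858333% = 0.00858333.
Level-payment amortization: P = B₀·r / (1 − (1+r)^(−n)) = 7800.00·0.00858333 / (1 − 1.00858^(−18)).
Denominator 1 − (1+r)^(−18) = 0.142591411.
P = 66.95 / 0.142591411 ≈ 469.52.

£469.52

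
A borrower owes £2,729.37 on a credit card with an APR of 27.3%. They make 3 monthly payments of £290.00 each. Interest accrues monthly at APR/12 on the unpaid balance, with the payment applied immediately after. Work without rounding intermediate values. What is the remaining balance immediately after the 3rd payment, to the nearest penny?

£2,029.98

Monthly rate r = 27.3%/12 = 2.275% = 0.02275.
Each month: B ← B·(1+r) − £290.00.
Month 1: interest £62.09; balance after payment £2,501.46.
Month 2: interest £56.91; balance after payment £2,268.37.
Month 3: interest £51.61; balance after payment £2,029.98.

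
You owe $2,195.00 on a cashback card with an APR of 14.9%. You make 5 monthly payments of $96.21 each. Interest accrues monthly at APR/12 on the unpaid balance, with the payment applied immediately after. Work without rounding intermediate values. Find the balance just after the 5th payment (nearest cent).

$1,841.55

Monthly rate r = 14.9%/12 = 1.24167% = 0.0124167.
Each month: B ← B·(1+r) − $96.21.
Month 1: interest $27.25; balance after payment $2,126.04.
Month 2: interest $26.40; balance after payment $2,056.23.
Month 3: interest $25.53; balance after payment $1,985.55.
Month 4: interest $24.65; balance after payment $1,914.00.
Month 5: interest $23.77; balance after payment $1,841.55.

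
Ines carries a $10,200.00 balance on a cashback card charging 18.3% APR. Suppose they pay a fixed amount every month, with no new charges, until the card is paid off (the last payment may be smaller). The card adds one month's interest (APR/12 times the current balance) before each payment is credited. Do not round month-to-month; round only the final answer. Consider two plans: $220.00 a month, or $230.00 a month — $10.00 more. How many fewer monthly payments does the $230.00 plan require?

7 fewer payments

Monthly rate r = 18.3%/12 = 1.525% = 0.01525.
At $220.00/mo: n = ⌈−ln(1 − rB₀/P)/ln(1+r)⌉ = 82 payments (last $26.51); total interest = total paid − $10,200.00 = $7,646.51.
At $230.00/mo: 75 payments (last $121.55); total interest $6,941.55.
Payments saved = 82 − 75 = 7.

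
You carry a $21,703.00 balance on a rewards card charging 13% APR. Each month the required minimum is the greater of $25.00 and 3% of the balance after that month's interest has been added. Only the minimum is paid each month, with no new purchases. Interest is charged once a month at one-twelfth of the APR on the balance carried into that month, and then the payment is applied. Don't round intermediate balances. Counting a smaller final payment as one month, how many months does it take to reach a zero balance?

208 months

Monthly rate r = 13%/12 = 1.08333% = 0.0108333.
While 3% of the post-interest balance exceeds $25.00, each month B ← (B·(1+r))·(1 − 0.03), i.e. B shrinks by the factor (1+r)·0.97 = 0.98051.
This holds for months 1–167. Entering month 168 the balance is $810.75; 3% of the post-interest balance is now below $25.00, so the flat $25.00 minimum applies from here.
From month 168 a fixed $25.00 at rate r clears $810.75 in 41 more payments. Total: 167 + 41 = 208 months.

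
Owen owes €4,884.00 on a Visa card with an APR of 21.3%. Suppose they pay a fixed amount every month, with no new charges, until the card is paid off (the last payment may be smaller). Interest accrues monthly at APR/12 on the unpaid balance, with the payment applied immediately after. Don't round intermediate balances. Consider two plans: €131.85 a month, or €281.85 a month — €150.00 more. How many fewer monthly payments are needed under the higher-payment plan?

Monthly rate r = 21.3%/12 = 1.775% = 0.01775.
At €131.85/mo: n = ⌈−ln(1 − rB₀/P)/ln(1+r)⌉ = 61 payments (last €118.63); total interest = total paid − €4,884.00 = €3,145.63.
At €281.85/mo: 21 payments (last €251.33); total interest €1,004.33.
Payments saved = 61 − 21 = 40.

40 fewer payments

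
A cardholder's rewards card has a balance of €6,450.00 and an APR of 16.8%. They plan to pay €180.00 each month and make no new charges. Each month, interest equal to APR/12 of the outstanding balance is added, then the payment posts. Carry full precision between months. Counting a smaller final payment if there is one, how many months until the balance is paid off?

Monthly rate r = 16.8%/12 = 1.4% = 0.014.
Recurrence: B ← B·(1+r) − €180.00.
Month 1: interest €90.30; balance after payment €6,360.30.
Month 2: interest €89.04; balance after payment €6,269.34.
Closed form: n = −ln(1 − rB₀/P)/ln(1+r) = −ln(0.49833)/ln(1.014) ≈ 50.096, so the balance reaches zero during payment 51.

51 months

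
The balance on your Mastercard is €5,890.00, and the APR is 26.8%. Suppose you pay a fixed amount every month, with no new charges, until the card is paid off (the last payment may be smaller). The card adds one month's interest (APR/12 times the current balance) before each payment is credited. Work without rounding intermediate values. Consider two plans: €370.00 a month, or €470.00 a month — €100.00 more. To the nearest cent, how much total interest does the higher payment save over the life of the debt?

€372.33

Monthly rate r = 26.8%/12 = 2.23333% = 0.0223333.
At €370.00/mo: n = ⌈−ln(1 − rB₀/P)/ln(1+r)⌉ = 20 payments (last €329.58); total interest = total paid − €5,890.00 = €1,469.58.
At €470.00/mo: 15 payments (last €407.25); total interest €1,097.25.
Interest saved = €1,469.58 − €1,097.25 = €372.33.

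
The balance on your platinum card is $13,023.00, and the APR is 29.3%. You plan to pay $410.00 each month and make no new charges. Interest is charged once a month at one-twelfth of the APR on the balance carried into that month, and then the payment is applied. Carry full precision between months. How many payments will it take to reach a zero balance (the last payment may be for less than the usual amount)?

Monthly rate r = 29.3%/12 = 2.44167% = 0.0244167.
Recurrence: B ← B·(1+r) − $410.00.
Month 1: interest $317.98; balance after payment $12,930.98.
Month 2: interest $315.73; balance after payment $12,836.71.
Closed form: n = −ln(1 − rB₀/P)/ln(1+r) = −ln(0.22444)/ln(1.02442) ≈ 61.937, so the balance reaches zero during payment 62.

62 payments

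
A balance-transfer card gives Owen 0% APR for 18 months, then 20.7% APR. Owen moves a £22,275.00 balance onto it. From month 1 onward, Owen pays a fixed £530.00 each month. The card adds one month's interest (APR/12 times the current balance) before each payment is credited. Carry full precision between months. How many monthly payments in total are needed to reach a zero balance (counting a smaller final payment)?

50 months

Promo months 1–18 at r₀ = 0%/12 = 0; months 19+ at r₁ = 20.7%/12 = 0.01725.
After month 18 (no interest yet): B = £22,275.00 − 18·£530.00 = £12,735.00.
Then at r₁ with £530.00/mo: n₂ = −ln(1 − r₁·B/P)/ln(1+r₁) ≈ 31.30 → 32 more payments.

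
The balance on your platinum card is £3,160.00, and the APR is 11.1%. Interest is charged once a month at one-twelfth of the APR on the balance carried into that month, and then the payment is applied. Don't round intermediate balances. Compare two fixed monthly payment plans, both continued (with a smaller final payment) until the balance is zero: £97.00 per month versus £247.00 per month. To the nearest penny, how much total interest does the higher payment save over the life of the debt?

£398.80

Monthly rate r = 11.1%/12 = 0.925% = 0.00925.
At £97.00/mo: n = ⌈−ln(1 − rB₀/P)/ln(1+r)⌉ = 39 payments (last £91.75); total interest = total paid − £3,160.00 = £617.75.
At £247.00/mo: 14 payments (last £167.95); total interest £218.95.
Interest saved = £617.75 − £218.95 = £398.80.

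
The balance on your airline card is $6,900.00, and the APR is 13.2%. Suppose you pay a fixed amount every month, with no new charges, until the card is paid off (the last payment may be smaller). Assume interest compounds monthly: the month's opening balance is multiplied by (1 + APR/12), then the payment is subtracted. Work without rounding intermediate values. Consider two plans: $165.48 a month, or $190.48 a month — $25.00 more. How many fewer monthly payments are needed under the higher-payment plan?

10 fewer payments

Monthly rate r = 13.2%/12 = 1.1% = 0.011.
At $165.48/mo: n = ⌈−ln(1 − rB₀/P)/ln(1+r)⌉ = 57 payments (last $16.44); total interest = total paid − $6,900.00 = $2,383.32.
At $190.48/mo: 47 payments (last $87.95); total interest $1,950.03.
Payments saved = 57 − 47 = 10.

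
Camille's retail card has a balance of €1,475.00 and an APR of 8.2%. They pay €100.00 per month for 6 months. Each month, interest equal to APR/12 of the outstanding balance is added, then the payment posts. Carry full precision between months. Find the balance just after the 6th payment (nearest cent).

Monthly rate r = 8.2%/12 = 0.683333% = 0.00683333.
Each month: B ← B·(1+r) − €100.00.
Month 1: interest €10.08; balance after payment €1,385.08.
Month 2: interest €9.46; balance after payment €1,294.54.
Month 3: interest €8.85; balance after payment €1,203.39.
Month 4: interest €8.22; balance after payment €1,111.61.
Month 5: interest €7.60; balance after payment €1,019.21.
Month 6: interest €6.96; balance after payment €926.17.

€926.17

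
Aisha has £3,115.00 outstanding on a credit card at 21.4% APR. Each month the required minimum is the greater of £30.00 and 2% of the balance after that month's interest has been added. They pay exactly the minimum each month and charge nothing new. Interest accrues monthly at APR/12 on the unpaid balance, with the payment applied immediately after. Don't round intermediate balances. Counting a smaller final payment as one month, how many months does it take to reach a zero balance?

Monthly rate r = 21.4%/12 = 1.78333% = 0.0178333.
While 2% of the post-interest balance exceeds £30.00, each month B ← (B·(1+r))·(1 − 0.02), i.e. B shrinks by the factor (1+r)·0.98 = 0.99748.
This holds for months 1–297. Entering month 298 the balance is £1,470.87; 2% of the post-interest balance is now below £30.00, so the flat £30.00 minimum applies from here.
From month 298 a fixed £30.00 at rate r clears £1,470.87 in 118 more payments. Total: 297 + 118 = 415 months.

415 months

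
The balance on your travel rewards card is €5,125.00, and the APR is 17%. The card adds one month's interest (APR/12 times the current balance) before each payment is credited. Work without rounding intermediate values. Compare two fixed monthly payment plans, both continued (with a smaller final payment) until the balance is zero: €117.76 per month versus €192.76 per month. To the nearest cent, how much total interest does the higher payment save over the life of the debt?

€1,547.14

Monthly rate r = 17%/12 = 1.41667% = 0.0141667.
At €117.76/mo: n = ⌈−ln(1 − rB₀/P)/ln(1+r)⌉ = 69 payments (last €16.47); total interest = total paid − €5,125.00 = €2,899.15.
At €192.76/mo: 34 payments (last €115.93); total interest €1,352.01.
Interest saved = €2,899.15 − €1,352.01 = €1,547.14.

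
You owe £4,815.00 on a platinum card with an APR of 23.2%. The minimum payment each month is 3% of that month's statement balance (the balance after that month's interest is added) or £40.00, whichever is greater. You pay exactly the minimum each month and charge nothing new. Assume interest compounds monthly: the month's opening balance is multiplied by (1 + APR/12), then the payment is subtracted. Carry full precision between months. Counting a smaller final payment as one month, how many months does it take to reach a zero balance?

Monthly rate r = 23.2%/12 = 1.93333% = 0.0193333.
While 3% of the post-interest balance exceeds £40.00, each month B ← (B·(1+r))·(1 − 0.03), i.e. B shrinks by the factor (1+r)·0.97 = 0.98875.
This holds for months 1–116. Entering month 117 the balance is £1,296.58; 3% of the post-interest balance is now below £40.00, so the flat £40.00 minimum applies from here.
From month 117 a fixed £40.00 at rate r clears £1,296.58 in 52 more payments. Total: 116 + 52 = 168 months.

168 months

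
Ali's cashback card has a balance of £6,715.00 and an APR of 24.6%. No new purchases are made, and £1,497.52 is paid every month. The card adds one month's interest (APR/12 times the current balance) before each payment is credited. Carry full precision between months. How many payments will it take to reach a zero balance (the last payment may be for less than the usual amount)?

Monthly rate r = 24.6%/12 = 2.05% = 0.0205.
Recurrence: B ← B·(1+r) − £1,497.52.
Month 1: interest £137.66; balance after payment £5,355.14.
Month 2: interest £109.78; balance after payment £3,967.40.
Month 3: interest £81.33; balance after payment £2,551.21.
Month 4: interest £52.30; balance after payment £1,105.99.
Month 5: interest £22.67; balance after payment £0.00.

5 months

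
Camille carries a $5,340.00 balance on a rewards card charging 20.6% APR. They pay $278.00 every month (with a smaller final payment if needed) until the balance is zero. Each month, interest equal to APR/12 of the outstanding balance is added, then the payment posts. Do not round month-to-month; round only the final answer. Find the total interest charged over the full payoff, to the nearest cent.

Monthly rate r = 20.6%/12 = 1.71667% = 0.0171667.
Payoff takes n = ⌈−ln(1 − rB₀/P)/ln(1+r)⌉ = ⌈23.506⌉ = 24 payments; the last is $141.37.
Total paid = 23·$278.00 + $141.37 = $6,535.37.
Total interest = total paid − principal = $6,535.37 − $5,340.00 = $1,195.37.

$1,195.37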